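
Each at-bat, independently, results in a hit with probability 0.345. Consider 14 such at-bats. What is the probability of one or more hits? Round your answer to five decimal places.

0.99732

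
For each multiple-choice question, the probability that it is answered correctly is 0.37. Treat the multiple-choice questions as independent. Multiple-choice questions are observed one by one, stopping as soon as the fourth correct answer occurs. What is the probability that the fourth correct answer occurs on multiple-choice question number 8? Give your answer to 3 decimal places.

0.103

Y = trial on which the fourth success occurs; negative binomial, r=4, p=0.37.
P(Y=8) = C(7,3) · p^4 · (1−p)^4
= 35 · 0.018742 · 0.15753 = 0.10333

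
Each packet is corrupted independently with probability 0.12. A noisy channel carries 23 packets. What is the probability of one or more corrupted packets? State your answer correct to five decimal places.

0.94714

P(at least one) = 1 − P(none) = 1 − (1 − 0.12)^23
= 1 − 0.0528569 = 0.9471431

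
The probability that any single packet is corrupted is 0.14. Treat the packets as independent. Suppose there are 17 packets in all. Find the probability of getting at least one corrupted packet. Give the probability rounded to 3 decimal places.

0.923

P(at least one) = 1 − P(none) = 1 − (1 − 0.14)^17
= 1 − 0.07700 = 0.92300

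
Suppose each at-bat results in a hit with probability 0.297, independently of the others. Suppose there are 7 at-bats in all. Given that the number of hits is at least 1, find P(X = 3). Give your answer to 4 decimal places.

0.2447

X ~ Binomial(7, 0.297). Want P(X=3 | X≥1) = P(X=3) / P(X≥1).
P(X=3) = C(7,3)·0.297^3·0.703^4 = 0.223954
P(X≥1) = 1 − 0.084857 = 0.915143
Ratio = 0.223954 / 0.915143 = 0.244720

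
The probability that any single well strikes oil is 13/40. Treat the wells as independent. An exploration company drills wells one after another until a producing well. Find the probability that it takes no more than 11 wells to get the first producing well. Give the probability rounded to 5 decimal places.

0.98675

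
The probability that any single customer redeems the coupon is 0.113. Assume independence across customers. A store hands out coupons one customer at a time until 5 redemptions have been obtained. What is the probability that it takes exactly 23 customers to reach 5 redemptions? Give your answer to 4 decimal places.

Y = trial on which the fifth success occurs; negative binomial, r=5, p=0.113.
P(Y=23) = C(22,4) · p^5 · (1−p)^18
= 7315 · 1.8424e-05 · 0.11551 = 0.015568

0.0156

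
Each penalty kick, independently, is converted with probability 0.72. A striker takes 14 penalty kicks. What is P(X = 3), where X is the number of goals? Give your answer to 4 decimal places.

0.0001

X ~ Binomial(n=14, p=0.72).
P(X=3) = C(14,3) · p^3 · (1−p)^11
= 364 · 0.37325 · 8.2935e-07 = 0.000113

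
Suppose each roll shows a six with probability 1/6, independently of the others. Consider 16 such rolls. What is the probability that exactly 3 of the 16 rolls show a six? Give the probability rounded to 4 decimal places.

0.2423

X ~ Binomial(n=16, p=0.166667).
P(X=3) = C(16,3) · p^3 · (1−p)^13
= 560 · 0.0046296 · 0.093464 = 0.242314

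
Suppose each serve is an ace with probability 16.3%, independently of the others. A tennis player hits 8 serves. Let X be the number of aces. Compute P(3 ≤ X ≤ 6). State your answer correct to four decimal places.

0.1280

X ~ Binomial(8, 0.163); P(3 ≤ X ≤ 6) = Σ C(8,k) p^k (1−p)^(8−k) over k:
  k=3: C(8,3)·0.163^3·0.837^5 = 0.099627
  k=4: C(8,4)·0.163^4·0.837^4 = 0.024252
  k=5: C(8,5)·0.163^5·0.837^3 = 0.003778
  k=6: C(8,6)·0.163^6·0.837^2 = 0.000368
Total = 0.128026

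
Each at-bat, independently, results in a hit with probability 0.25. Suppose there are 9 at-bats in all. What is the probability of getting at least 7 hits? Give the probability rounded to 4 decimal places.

0.0013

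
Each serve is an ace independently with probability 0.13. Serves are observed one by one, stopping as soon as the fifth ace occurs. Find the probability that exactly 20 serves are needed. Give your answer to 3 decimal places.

Y = trial on which the fifth success occurs; negative binomial, r=5, p=0.13.
P(Y=20) = C(19,4) · p^5 · (1−p)^15
= 3876 · 3.7129e-05 · 0.12382 = 0.01782

0.018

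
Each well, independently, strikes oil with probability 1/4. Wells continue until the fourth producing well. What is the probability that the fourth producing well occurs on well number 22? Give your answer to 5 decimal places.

Y = trial on which the fourth success occurs; negative binomial, r=4, p=0.25.
P(Y=22) = C(21,3) · p^4 · (1−p)^18
= 1330 · 0.0039062 · 0.0056377 = 0.0292897

0.02929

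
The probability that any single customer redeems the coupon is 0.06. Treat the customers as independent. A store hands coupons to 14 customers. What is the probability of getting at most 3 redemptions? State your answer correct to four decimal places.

X ~ Binomial(14, 0.06); P(X ≤ 3) = Σ C(14,k) p^k (1−p)^(14−k) over k:
  k=0: C(14,0)·0.06^0·0.94^14 = 0.420523
  k=1: C(14,1)·0.06^1·0.94^13 = 0.375787
  k=2: C(14,2)·0.06^2·0.94^12 = 0.155911
  k=3: C(14,3)·0.06^3·0.94^11 = 0.039807
Total = 0.992029

0.9920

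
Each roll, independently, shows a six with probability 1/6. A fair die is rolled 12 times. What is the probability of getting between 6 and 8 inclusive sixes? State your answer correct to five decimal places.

X ~ Binomial(12, 0.166667); P(6 ≤ X ≤ 8) = Σ C(12,k) p^k (1−p)^(12−k) over k:
  k=6: C(12,6)·0.166667^6·0.833333^6 = 0.0066325
  k=7: C(12,7)·0.166667^7·0.833333^5 = 0.0011370
  k=8: C(12,8)·0.166667^8·0.833333^4 = 0.0001421
Total = 0.0079116

0.00791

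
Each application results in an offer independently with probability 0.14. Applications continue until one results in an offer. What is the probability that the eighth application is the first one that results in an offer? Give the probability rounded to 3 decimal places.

0.049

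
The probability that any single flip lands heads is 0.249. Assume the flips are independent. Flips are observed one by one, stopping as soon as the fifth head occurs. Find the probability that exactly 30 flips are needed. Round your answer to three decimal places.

Y = trial on which the fifth success occurs; negative binomial, r=5, p=0.249.
P(Y=30) = C(29,4) · p^5 · (1−p)^25
= 23751 · 0.00095719 · 0.00077803 = 0.01769

0.018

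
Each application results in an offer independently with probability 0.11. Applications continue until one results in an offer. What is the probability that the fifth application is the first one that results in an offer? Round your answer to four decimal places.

Geometric (trials to first success), p = 0.11.
P(Y = 5) = (1−p)^4 · p = 0.62742 · 0.11 = 0.069016

0.0690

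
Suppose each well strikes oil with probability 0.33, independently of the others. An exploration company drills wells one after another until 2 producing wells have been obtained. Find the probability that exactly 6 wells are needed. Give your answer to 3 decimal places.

Y = trial on which the second success occurs; negative binomial, r=2, p=0.33.
P(Y=6) = C(5,1) · p^2 · (1−p)^4
= 5 · 0.1089 · 0.20151 = 0.10972

0.110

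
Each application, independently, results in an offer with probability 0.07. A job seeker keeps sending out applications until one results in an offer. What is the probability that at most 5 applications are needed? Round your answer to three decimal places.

Y = number of applications to the first success; geometric, p = 0.07.
P(Y ≤ 5) = 1 − (1−p)^5 = 1 − 0.69569 = 0.30431

0.304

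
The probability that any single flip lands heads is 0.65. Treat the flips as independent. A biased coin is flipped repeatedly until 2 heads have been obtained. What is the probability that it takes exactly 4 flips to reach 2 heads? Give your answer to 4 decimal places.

0.1553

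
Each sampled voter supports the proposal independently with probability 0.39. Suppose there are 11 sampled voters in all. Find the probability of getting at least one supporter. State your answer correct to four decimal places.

P(at least one) = 1 − P(none) = 1 − (1 − 0.39)^11
= 1 − 0.004351 = 0.995649

0.9956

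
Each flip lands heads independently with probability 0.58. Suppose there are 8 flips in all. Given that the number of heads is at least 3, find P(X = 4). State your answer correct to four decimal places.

X ~ Binomial(8, 0.58). Want P(X=4 | X≥3) = P(X=4) / P(X≥3).
P(X=4) = C(8,4)·0.58^4·0.42^4 = 0.246494
P(X≥3) = 1 − 0.000968 − 0.010697 − 0.051702 = 0.936632
Ratio = 0.246494 / 0.936632 = 0.263171

0.2632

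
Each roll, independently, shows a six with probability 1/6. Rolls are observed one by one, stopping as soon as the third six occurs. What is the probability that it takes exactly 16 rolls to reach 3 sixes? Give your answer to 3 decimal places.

0.045

Y = trial on which the third success occurs; negative binomial, r=3, p=0.166667.
P(Y=16) = C(15,2) · p^3 · (1−p)^13
= 105 · 0.0046296 · 0.093464 = 0.04543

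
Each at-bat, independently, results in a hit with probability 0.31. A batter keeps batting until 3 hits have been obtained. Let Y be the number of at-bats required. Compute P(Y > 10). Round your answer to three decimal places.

0.357

Needing more than 10 at-bats ⇔ fewer than 3 successes in the first 10. With X ~ Binomial(10, 0.31), P(Y > 10) = P(X ≤ 2).
  k=0: C(10,0)·0.31^0·0.69^10 = 0.02446
  k=1: C(10,1)·0.31^1·0.69^9 = 0.10990
  k=2: C(10,2)·0.31^2·0.69^8 = 0.22219
P(X ≤ 2) = 0.35656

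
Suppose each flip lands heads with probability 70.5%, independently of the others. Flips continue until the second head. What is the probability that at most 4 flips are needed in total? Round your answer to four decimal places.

0.9200

Finishing within 4 flips ⇔ at least 2 successes in the first 4. With X ~ Binomial(4, 0.705), P(Y ≤ 4) = 1 − P(X ≤ 1).
  k=0: C(4,0)·0.705^0·0.295^4 = 0.007573
  k=1: C(4,1)·0.705^1·0.295^3 = 0.072396
1 − 0.079969 = 0.920031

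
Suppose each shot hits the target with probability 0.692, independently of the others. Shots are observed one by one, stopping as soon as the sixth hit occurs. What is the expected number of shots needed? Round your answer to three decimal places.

Y = total shots until the sixth success; negative binomial with r=6, p=0.692.
E[Y] = r / p = 6 / 0.692 = 8.67052

8.671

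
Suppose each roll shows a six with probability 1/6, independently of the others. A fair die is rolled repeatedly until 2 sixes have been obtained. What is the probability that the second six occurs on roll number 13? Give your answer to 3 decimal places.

0.045

Y = trial on which the second success occurs; negative binomial, r=2, p=0.166667.
P(Y=13) = C(12,1) · p^2 · (1−p)^11
= 12 · 0.027778 · 0.13459 = 0.04486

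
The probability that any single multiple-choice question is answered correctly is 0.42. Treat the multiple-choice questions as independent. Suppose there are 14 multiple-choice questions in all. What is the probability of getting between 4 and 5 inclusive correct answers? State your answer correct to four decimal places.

X ~ Binomial(14, 0.42); P(4 ≤ X ≤ 5) = Σ C(14,k) p^k (1−p)^(14−k) over k:
  k=4: C(14,4)·0.42^4·0.58^10 = 0.134187
  k=5: C(14,5)·0.42^5·0.58^9 = 0.194340
Total = 0.328527

0.3285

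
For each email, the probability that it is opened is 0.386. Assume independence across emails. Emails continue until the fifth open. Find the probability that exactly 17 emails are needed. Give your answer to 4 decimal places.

Y = trial on which the fifth success occurs; negative binomial, r=5, p=0.386.
P(Y=17) = C(16,4) · p^5 · (1−p)^12
= 1820 · 0.0085691 · 0.0028709 = 0.044774

0.0448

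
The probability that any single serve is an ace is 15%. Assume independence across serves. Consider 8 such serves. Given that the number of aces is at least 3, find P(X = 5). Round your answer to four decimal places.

0.0248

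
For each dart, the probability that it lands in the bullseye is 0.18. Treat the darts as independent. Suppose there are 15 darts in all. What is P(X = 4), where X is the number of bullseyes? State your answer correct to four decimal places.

X ~ Binomial(n=15, p=0.18).
P(X=4) = C(15,4) · p^4 · (1−p)^11
= 1365 · 0.0010498 · 0.11271 = 0.161501

0.1615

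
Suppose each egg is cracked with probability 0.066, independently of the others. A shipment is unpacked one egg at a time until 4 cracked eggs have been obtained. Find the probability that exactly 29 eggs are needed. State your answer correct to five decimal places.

0.01128

Y = trial on which the fourth success occurs; negative binomial, r=4, p=0.066.
P(Y=29) = C(28,3) · p^4 · (1−p)^25
= 3276 · 1.8975e-05 · 0.18141 = 0.0112769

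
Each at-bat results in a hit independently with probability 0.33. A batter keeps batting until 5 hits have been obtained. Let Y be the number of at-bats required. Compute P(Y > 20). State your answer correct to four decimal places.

Needing more than 20 at-bats ⇔ fewer than 5 successes in the first 20. With X ~ Binomial(20, 0.33), P(Y > 20) = P(X ≤ 4).
  k=0: C(20,0)·0.33^0·0.67^20 = 0.000332
  k=1: C(20,1)·0.33^1·0.67^19 = 0.003273
  k=2: C(20,2)·0.33^2·0.67^18 = 0.015315
  k=3: C(20,3)·0.33^3·0.67^17 = 0.045260
  k=4: C(20,4)·0.33^4·0.67^16 = 0.094743
P(X ≤ 4) = 0.158924

0.1589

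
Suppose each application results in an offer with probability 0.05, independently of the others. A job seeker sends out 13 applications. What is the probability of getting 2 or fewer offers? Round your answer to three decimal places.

X ~ Binomial(13, 0.05); P(X ≤ 2) = Σ C(13,k) p^k (1−p)^(13−k) over k:
  k=0: C(13,0)·0.05^0·0.95^13 = 0.51334
  k=1: C(13,1)·0.05^1·0.95^12 = 0.35123
  k=2: C(13,2)·0.05^2·0.95^11 = 0.11092
Total = 0.97549

0.975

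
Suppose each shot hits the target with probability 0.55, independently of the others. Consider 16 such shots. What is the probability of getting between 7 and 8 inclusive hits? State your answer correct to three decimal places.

X ~ Binomial(16, 0.55); P(7 ≤ X ≤ 8) = Σ C(16,k) p^k (1−p)^(16−k) over k:
  k=7: C(16,7)·0.55^7·0.45^9 = 0.13179
  k=8: C(16,8)·0.55^8·0.45^8 = 0.18121
Total = 0.31300

0.313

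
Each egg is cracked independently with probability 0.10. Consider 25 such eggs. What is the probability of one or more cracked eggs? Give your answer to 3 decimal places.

0.928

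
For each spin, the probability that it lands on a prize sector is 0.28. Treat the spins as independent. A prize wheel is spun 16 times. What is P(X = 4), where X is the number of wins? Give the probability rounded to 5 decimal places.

0.21712

X ~ Binomial(n=16, p=0.28).
P(X=4) = C(16,4) · p^4 · (1−p)^12
= 1820 · 0.0061466 · 0.019408 = 0.2171168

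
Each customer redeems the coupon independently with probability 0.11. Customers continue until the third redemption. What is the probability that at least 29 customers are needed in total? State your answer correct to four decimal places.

0.3917

Needing more than 28 customers ⇔ fewer than 3 successes in the first 28. With X ~ Binomial(28, 0.11), P(Y > 28) = P(X ≤ 2).
  k=0: C(28,0)·0.11^0·0.89^28 = 0.038275
  k=1: C(28,1)·0.11^1·0.89^27 = 0.132459
  k=2: C(28,2)·0.11^2·0.89^26 = 0.221013
P(X ≤ 2) = 0.391747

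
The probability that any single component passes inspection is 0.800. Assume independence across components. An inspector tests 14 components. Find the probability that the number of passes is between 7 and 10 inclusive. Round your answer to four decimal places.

0.2994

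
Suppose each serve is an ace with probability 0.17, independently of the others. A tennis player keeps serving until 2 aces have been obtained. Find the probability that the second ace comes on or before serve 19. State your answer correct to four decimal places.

Finishing within 19 serves ⇔ at least 2 successes in the first 19. With X ~ Binomial(19, 0.17), P(Y ≤ 19) = 1 − P(X ≤ 1).
  k=0: C(19,0)·0.17^0·0.83^19 = 0.029006
  k=1: C(19,1)·0.17^1·0.83^18 = 0.112878
1 − 0.141883 = 0.858117

0.8581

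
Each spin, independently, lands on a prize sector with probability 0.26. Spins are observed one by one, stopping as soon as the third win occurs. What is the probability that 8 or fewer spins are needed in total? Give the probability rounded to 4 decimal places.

0.3465

Finishing within 8 spins ⇔ at least 3 successes in the first 8. With X ~ Binomial(8, 0.26), P(Y ≤ 8) = 1 − P(X ≤ 2).
  k=0: C(8,0)·0.26^0·0.74^8 = 0.089919
  k=1: C(8,1)·0.26^1·0.74^7 = 0.252747
  k=2: C(8,2)·0.26^2·0.74^6 = 0.310810
1 − 0.653476 = 0.346524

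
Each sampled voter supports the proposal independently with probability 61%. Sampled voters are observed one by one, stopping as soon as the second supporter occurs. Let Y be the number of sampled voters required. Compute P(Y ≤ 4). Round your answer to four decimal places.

0.8321

Finishing within 4 sampled voters ⇔ at least 2 successes in the first 4. With X ~ Binomial(4, 0.61), P(Y ≤ 4) = 1 − P(X ≤ 1).
  k=0: C(4,0)·0.61^0·0.39^4 = 0.023134
  k=1: C(4,1)·0.61^1·0.39^3 = 0.144738
1 − 0.167873 = 0.832127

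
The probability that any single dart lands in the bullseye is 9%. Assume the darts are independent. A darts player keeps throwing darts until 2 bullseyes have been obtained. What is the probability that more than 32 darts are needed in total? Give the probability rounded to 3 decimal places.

Needing more than 32 darts ⇔ fewer than 2 successes in the first 32. With X ~ Binomial(32, 0.09), P(Y > 32) = P(X ≤ 1).
  k=0: C(32,0)·0.09^0·0.91^32 = 0.04890
  k=1: C(32,1)·0.09^1·0.91^31 = 0.15477
P(X ≤ 1) = 0.20367

0.204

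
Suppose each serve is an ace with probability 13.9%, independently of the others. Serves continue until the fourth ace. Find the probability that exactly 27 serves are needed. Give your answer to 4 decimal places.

Y = trial on which the fourth success occurs; negative binomial, r=4, p=0.139.
P(Y=27) = C(26,3) · p^4 · (1−p)^23
= 2600 · 0.0003733 · 0.031994 = 0.031053

0.0311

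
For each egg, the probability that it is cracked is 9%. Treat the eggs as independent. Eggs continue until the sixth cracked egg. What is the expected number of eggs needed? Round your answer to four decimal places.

66.6667

Y = total eggs until the sixth success; negative binomial with r=6, p=0.09.
E[Y] = r / p = 6 / 0.09 = 66.666667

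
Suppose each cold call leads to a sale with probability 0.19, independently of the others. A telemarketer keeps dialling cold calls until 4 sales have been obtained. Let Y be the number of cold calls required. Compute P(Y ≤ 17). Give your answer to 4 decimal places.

Finishing within 17 cold calls ⇔ at least 4 successes in the first 17. With X ~ Binomial(17, 0.19), P(Y ≤ 17) = 1 − P(X ≤ 3).
  k=0: C(17,0)·0.19^0·0.81^17 = 0.027813
  k=1: C(17,1)·0.19^1·0.81^16 = 0.110908
  k=2: C(17,2)·0.19^2·0.81^15 = 0.208124
  k=3: C(17,3)·0.19^3·0.81^14 = 0.244096
1 − 0.590940 = 0.409060

0.4091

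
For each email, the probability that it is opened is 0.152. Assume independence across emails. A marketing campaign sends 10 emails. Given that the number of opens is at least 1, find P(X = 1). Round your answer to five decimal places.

0.42673

X ~ Binomial(10, 0.152). Want P(X=1 | X≥1) = P(X=1) / P(X≥1).
P(X=1) = C(10,1)·0.152^1·0.848^9 = 0.3446722
P(X≥1) = 1 − 0.1922908 = 0.8077092
Ratio = 0.3446722 / 0.8077092 = 0.4267281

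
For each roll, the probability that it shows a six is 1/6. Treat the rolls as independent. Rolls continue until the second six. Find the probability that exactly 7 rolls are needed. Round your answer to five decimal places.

0.06698

Y = trial on which the second success occurs; negative binomial, r=2, p=0.166667.
P(Y=7) = C(6,1) · p^2 · (1−p)^5
= 6 · 0.027778 · 0.40188 = 0.0669796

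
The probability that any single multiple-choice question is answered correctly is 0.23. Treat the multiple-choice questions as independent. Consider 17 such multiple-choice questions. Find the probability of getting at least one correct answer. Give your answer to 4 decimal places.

0.9882

P(at least one) = 1 − P(none) = 1 − (1 − 0.23)^17
= 1 − 0.011758 = 0.988242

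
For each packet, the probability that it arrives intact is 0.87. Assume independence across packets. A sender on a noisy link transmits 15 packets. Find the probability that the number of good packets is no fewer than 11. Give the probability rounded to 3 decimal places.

0.964

X ~ Binomial(15, 0.87); P(X ≥ 11) = Σ C(15,k) p^k (1−p)^(15−k) over k:
  k=11: C(15,11)·0.87^11·0.13^4 = 0.08426
  k=12: C(15,12)·0.87^12·0.13^3 = 0.18796
  k=13: C(15,13)·0.87^13·0.13^2 = 0.29029
  k=14: C(15,14)·0.87^14·0.13^1 = 0.27753
  k=15: C(15,15)·0.87^15·0.13^0 = 0.12382
Total = 0.96385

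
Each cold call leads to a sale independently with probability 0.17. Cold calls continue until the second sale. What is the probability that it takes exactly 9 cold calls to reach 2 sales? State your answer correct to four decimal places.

0.0627

Y = trial on which the second success occurs; negative binomial, r=2, p=0.17.
P(Y=9) = C(8,1) · p^2 · (1−p)^7
= 8 · 0.0289 · 0.27136 = 0.062739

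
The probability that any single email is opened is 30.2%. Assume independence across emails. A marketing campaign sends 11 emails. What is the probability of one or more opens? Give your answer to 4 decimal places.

0.9808

P(at least one) = 1 − P(none) = 1 − (1 − 0.302)^11
= 1 − 0.019161 = 0.980839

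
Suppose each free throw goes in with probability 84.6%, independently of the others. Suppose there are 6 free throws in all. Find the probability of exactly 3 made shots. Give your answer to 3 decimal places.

0.044

X ~ Binomial(n=6, p=0.846).
P(X=3) = C(6,3) · p^3 · (1−p)^3
= 20 · 0.6055 · 0.0036523 = 0.04423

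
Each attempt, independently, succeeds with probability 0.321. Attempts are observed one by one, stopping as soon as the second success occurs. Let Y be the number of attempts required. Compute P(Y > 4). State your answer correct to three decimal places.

0.615

Needing more than 4 attempts ⇔ fewer than 2 successes in the first 4. With X ~ Binomial(4, 0.321), P(Y > 4) = P(X ≤ 1).
  k=0: C(4,0)·0.321^0·0.679^4 = 0.21256
  k=1: C(4,1)·0.321^1·0.679^3 = 0.40195
P(X ≤ 1) = 0.61451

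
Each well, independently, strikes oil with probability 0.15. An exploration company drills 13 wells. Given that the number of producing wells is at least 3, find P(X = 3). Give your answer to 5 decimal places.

0.61692

X ~ Binomial(13, 0.15). Want P(X=3 | X≥3) = P(X=3) / P(X≥3).
P(X=3) = C(13,3)·0.15^3·0.85^10 = 0.1900330
P(X≥3) = 1 − 0.1209055 − 0.2773714 − 0.2936874 = 0.3080357
Ratio = 0.1900330 / 0.3080357 = 0.6169188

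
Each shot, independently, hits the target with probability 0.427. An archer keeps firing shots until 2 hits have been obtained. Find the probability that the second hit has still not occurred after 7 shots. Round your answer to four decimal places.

Needing more than 7 shots ⇔ fewer than 2 successes in the first 7. With X ~ Binomial(7, 0.427), P(Y > 7) = P(X ≤ 1).
  k=0: C(7,0)·0.427^0·0.573^7 = 0.020281
  k=1: C(7,1)·0.427^1·0.573^6 = 0.105792
P(X ≤ 1) = 0.126073

0.1261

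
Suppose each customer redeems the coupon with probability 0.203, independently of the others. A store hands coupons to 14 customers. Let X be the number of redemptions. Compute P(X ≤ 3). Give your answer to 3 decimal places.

X ~ Binomial(14, 0.203); P(X ≤ 3) = Σ C(14,k) p^k (1−p)^(14−k) over k:
  k=0: C(14,0)·0.203^0·0.797^14 = 0.04173
  k=1: C(14,1)·0.203^1·0.797^13 = 0.14879
  k=2: C(14,2)·0.203^2·0.797^12 = 0.24634
  k=3: C(14,3)·0.203^3·0.797^11 = 0.25098
Total = 0.68783

0.688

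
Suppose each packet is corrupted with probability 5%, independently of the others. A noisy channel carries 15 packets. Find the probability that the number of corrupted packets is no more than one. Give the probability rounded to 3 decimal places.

X ~ Binomial(15, 0.05); P(X ≤ 1) = Σ C(15,k) p^k (1−p)^(15−k) over k:
  k=0: C(15,0)·0.05^0·0.95^15 = 0.46329
  k=1: C(15,1)·0.05^1·0.95^14 = 0.36576
Total = 0.82905

0.829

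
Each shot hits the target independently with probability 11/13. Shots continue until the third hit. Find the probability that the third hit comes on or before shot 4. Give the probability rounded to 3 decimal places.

0.885

Finishing within 4 shots ⇔ at least 3 successes in the first 4. With X ~ Binomial(4, 0.846154), P(Y ≤ 4) = 1 − P(X ≤ 2).
  k=0: C(4,0)·0.846154^0·0.153846^4 = 0.00056
  k=1: C(4,1)·0.846154^1·0.153846^3 = 0.01232
  k=2: C(4,2)·0.846154^2·0.153846^2 = 0.10168
1 − 0.11456 = 0.88544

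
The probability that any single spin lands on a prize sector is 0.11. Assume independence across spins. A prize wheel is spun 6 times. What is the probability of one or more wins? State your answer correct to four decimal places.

0.5030

P(at least one) = 1 − P(none) = 1 − (1 − 0.11)^6
= 1 − 0.496981 = 0.503019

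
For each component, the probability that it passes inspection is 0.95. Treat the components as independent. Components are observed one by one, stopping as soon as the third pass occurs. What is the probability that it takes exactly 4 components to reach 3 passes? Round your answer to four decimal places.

0.1286

Y = trial on which the third success occurs; negative binomial, r=3, p=0.95.
P(Y=4) = C(3,2) · p^3 · (1−p)^1
= 3 · 0.85737 · 0.05 = 0.128606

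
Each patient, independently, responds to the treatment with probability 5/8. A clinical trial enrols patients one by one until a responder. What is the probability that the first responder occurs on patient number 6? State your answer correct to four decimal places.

0.0046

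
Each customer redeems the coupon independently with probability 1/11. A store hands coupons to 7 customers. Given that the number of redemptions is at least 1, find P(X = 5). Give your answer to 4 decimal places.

0.0002

X ~ Binomial(7, 0.090909). Want P(X=5 | X≥1) = P(X=5) / P(X≥1).
P(X=5) = C(7,5)·0.090909^5·0.909091^2 = 0.000108
P(X≥1) = 1 − 0.513158 = 0.486842
Ratio = 0.000108 / 0.486842 = 0.000221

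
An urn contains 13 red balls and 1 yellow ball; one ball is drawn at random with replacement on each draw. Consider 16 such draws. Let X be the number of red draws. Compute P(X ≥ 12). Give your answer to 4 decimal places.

X ~ Binomial(16, 0.928571); P(X ≥ 12) = Σ C(16,k) p^k (1−p)^(16−k) over k:
  k=12: C(16,12)·0.928571^12·0.071429^4 = 0.019469
  k=13: C(16,13)·0.928571^13·0.071429^3 = 0.077876
  k=14: C(16,14)·0.928571^14·0.071429^2 = 0.216940
  k=15: C(16,15)·0.928571^15·0.071429^1 = 0.376029
  k=16: C(16,16)·0.928571^16·0.071429^0 = 0.305524
Total = 0.995838

0.9958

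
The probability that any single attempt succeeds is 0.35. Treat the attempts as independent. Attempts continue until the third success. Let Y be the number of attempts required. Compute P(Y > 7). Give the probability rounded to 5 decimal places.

Needing more than 7 attempts ⇔ fewer than 3 successes in the first 7. With X ~ Binomial(7, 0.35), P(Y > 7) = P(X ≤ 2).
  k=0: C(7,0)·0.35^0·0.65^7 = 0.0490223
  k=1: C(7,1)·0.35^1·0.65^6 = 0.1847763
  k=2: C(7,2)·0.35^2·0.65^5 = 0.2984848
P(X ≤ 2) = 0.5322833

0.53228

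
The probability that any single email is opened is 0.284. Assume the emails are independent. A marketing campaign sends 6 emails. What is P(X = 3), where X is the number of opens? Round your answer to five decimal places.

X ~ Binomial(n=6, p=0.284).
P(X=3) = C(6,3) · p^3 · (1−p)^3
= 20 · 0.022906 · 0.36706 = 0.1681605

0.16816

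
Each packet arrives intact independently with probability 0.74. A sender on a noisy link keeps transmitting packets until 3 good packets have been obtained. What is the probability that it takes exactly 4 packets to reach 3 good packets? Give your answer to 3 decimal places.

Y = trial on which the third success occurs; negative binomial, r=3, p=0.74.
P(Y=4) = C(3,2) · p^3 · (1−p)^1
= 3 · 0.40522 · 0.26 = 0.31607

0.316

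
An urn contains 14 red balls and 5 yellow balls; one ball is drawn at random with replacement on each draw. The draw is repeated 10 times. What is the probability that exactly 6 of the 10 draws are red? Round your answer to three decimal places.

0.161

X ~ Binomial(n=10, p=0.736842).
P(X=6) = C(10,6) · p^6 · (1−p)^4
= 210 · 0.16005 · 0.0047959 = 0.16119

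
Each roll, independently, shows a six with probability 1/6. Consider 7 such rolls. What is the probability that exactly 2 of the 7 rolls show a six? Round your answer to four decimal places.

X ~ Binomial(n=7, p=0.166667).
P(X=2) = C(7,2) · p^2 · (1−p)^5
= 21 · 0.027778 · 0.40188 = 0.234429

0.2344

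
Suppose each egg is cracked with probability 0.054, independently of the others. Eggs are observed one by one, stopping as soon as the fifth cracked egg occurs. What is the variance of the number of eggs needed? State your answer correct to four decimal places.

1622.0850

Y = total eggs until the fifth success; negative binomial with r=5, p=0.054.
Var(Y) = r(1−p)/p² = 5·0.946 / 0.054² = 1622.085048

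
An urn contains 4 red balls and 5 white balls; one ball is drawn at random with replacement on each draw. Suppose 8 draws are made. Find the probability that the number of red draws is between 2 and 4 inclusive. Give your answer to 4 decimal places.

X ~ Binomial(8, 0.444444); P(2 ≤ X ≤ 4) = Σ C(8,k) p^k (1−p)^(8−k) over k:
  k=2: C(8,2)·0.444444^2·0.555556^6 = 0.162614
  k=3: C(8,3)·0.444444^3·0.555556^5 = 0.260182
  k=4: C(8,4)·0.444444^4·0.555556^4 = 0.260182
Total = 0.682979

0.6830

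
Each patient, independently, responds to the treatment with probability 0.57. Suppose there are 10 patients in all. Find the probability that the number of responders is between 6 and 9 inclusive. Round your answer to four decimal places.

X ~ Binomial(10, 0.57); P(6 ≤ X ≤ 9) = Σ C(10,k) p^k (1−p)^(10−k) over k:
  k=6: C(10,6)·0.57^6·0.43^4 = 0.246231
  k=7: C(10,7)·0.57^7·0.43^3 = 0.186514
  k=8: C(10,8)·0.57^8·0.43^2 = 0.092715
  k=9: C(10,9)·0.57^9·0.43^1 = 0.027311
Total = 0.552770

0.5528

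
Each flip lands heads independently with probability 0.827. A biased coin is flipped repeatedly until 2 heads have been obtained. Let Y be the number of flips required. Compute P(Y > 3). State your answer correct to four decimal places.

0.0794

Needing more than 3 flips ⇔ fewer than 2 successes in the first 3. With X ~ Binomial(3, 0.827), P(Y > 3) = P(X ≤ 1).
  k=0: C(3,0)·0.827^0·0.173^3 = 0.005178
  k=1: C(3,1)·0.827^1·0.173^2 = 0.074254
P(X ≤ 1) = 0.079432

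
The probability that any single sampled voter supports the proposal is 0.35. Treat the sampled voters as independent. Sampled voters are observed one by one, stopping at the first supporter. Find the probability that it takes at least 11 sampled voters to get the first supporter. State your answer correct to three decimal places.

Y = number of sampled voters to the first success; geometric, p = 0.35.
P(Y > 10) = P(first 10 all fail) = (1−p)^10 = 0.01346

0.013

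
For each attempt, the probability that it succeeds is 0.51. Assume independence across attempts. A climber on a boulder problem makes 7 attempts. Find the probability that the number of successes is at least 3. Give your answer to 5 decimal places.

0.78951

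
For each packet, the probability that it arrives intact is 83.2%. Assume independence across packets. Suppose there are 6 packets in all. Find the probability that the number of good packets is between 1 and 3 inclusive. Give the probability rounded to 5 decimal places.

0.06356

X ~ Binomial(6, 0.832); P(1 ≤ X ≤ 3) = Σ C(6,k) p^k (1−p)^(6−k) over k:
  k=1: C(6,1)·0.832^1·0.168^5 = 0.0006681
  k=2: C(6,2)·0.832^2·0.168^4 = 0.0082713
  k=3: C(6,3)·0.832^3·0.168^3 = 0.0546170
Total = 0.0635564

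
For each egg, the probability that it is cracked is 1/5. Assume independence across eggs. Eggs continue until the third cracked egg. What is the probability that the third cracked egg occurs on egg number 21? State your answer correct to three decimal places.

0.027

Y = trial on which the third success occurs; negative binomial, r=3, p=0.20.
P(Y=21) = C(20,2) · p^3 · (1−p)^18
= 190 · 0.008 · 0.018014 = 0.02738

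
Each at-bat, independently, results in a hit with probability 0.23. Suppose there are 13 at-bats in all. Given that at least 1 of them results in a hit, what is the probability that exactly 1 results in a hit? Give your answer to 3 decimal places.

0.134

X ~ Binomial(13, 0.23). Want P(X=1 | X≥1) = P(X=1) / P(X≥1).
P(X=1) = C(13,1)·0.23^1·0.77^12 = 0.12989
P(X≥1) = 1 − 0.03345 = 0.96655
Ratio = 0.12989 / 0.96655 = 0.13438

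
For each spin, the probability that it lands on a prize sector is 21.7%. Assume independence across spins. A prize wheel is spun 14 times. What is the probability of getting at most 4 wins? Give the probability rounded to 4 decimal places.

X ~ Binomial(14, 0.217); P(X ≤ 4) = Σ C(14,k) p^k (1−p)^(14−k) over k:
  k=0: C(14,0)·0.217^0·0.783^14 = 0.032559
  k=1: C(14,1)·0.217^1·0.783^13 = 0.126325
  k=2: C(14,2)·0.217^2·0.783^12 = 0.227563
  k=3: C(14,3)·0.217^3·0.783^11 = 0.252267
  k=4: C(14,4)·0.217^4·0.783^10 = 0.192261
Total = 0.830975

0.8310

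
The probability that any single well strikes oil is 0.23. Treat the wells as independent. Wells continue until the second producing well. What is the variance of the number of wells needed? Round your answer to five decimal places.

29.11153

Y = total wells until the second success; negative binomial with r=2, p=0.23.
Var(Y) = r(1−p)/p² = 2·0.77 / 0.23² = 29.1115312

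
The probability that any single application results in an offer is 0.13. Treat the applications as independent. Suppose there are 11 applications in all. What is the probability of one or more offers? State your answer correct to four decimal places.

0.7839

P(at least one) = 1 − P(none) = 1 − (1 − 0.13)^11
= 1 − 0.216128 = 0.783872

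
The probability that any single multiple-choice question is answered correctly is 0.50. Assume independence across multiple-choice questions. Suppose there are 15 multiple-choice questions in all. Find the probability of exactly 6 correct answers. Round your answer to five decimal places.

X ~ Binomial(n=15, p=0.50).
P(X=6) = C(15,6) · p^6 · (1−p)^9
= 5005 · 0.015625 · 0.0019531 = 0.1527405

0.15274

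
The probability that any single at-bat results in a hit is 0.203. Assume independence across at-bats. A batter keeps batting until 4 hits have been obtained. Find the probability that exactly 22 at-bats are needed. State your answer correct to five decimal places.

Y = trial on which the fourth success occurs; negative binomial, r=4, p=0.203.
P(Y=22) = C(21,3) · p^4 · (1−p)^18
= 1330 · 0.0016982 · 0.016836 = 0.0380264

0.03803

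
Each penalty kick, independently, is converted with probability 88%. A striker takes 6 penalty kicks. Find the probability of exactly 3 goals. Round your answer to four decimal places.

0.0236

X ~ Binomial(n=6, p=0.88).
P(X=3) = C(6,3) · p^3 · (1−p)^3
= 20 · 0.68147 · 0.001728 = 0.023552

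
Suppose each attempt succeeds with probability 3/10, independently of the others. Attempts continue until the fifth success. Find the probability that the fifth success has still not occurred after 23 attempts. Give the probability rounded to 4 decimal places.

0.1356

Needing more than 23 attempts ⇔ fewer than 5 successes in the first 23. With X ~ Binomial(23, 0.30), P(Y > 23) = P(X ≤ 4).
  k=0: C(23,0)·0.30^0·0.70^23 = 0.000274
  k=1: C(23,1)·0.30^1·0.70^22 = 0.002698
  k=2: C(23,2)·0.30^2·0.70^21 = 0.012718
  k=3: C(23,3)·0.30^3·0.70^20 = 0.038154
  k=4: C(23,4)·0.30^4·0.70^19 = 0.081759
P(X ≤ 4) = 0.135603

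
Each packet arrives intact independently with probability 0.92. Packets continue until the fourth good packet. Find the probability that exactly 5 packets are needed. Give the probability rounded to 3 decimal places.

Y = trial on which the fourth success occurs; negative binomial, r=4, p=0.92.
P(Y=5) = C(4,3) · p^4 · (1−p)^1
= 4 · 0.71639 · 0.08 = 0.22925

0.229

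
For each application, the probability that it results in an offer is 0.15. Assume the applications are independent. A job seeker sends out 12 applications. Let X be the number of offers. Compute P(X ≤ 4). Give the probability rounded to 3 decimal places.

0.976

X ~ Binomial(12, 0.15); P(X ≤ 4) = Σ C(12,k) p^k (1−p)^(12−k) over k:
  k=0: C(12,0)·0.15^0·0.85^12 = 0.14224
  k=1: C(12,1)·0.15^1·0.85^11 = 0.30122
  k=2: C(12,2)·0.15^2·0.85^10 = 0.29236
  k=3: C(12,3)·0.15^3·0.85^9 = 0.17198
  k=4: C(12,4)·0.15^4·0.85^8 = 0.06828
Total = 0.97608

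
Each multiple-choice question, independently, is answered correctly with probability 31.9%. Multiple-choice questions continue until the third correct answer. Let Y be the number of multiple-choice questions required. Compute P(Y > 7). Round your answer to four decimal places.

Needing more than 7 multiple-choice questions ⇔ fewer than 3 successes in the first 7. With X ~ Binomial(7, 0.319), P(Y > 7) = P(X ≤ 2).
  k=0: C(7,0)·0.319^0·0.681^7 = 0.067925
  k=1: C(7,1)·0.319^1·0.681^6 = 0.222726
  k=2: C(7,2)·0.319^2·0.681^5 = 0.312994
P(X ≤ 2) = 0.603645

0.6036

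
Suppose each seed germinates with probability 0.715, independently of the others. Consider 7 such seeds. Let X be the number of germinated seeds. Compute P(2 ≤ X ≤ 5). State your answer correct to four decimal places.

0.6351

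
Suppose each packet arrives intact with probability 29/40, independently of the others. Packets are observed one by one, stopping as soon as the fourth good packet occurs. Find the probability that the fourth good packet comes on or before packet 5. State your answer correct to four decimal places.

Finishing within 5 packets ⇔ at least 4 successes in the first 5. With X ~ Binomial(5, 0.725), P(Y ≤ 5) = 1 − P(X ≤ 3).
  k=0: C(5,0)·0.725^0·0.275^5 = 0.001573
  k=1: C(5,1)·0.725^1·0.275^4 = 0.020732
  k=2: C(5,2)·0.725^2·0.275^3 = 0.109314
  k=3: C(5,3)·0.725^3·0.275^2 = 0.288190
1 − 0.419809 = 0.580191

0.5802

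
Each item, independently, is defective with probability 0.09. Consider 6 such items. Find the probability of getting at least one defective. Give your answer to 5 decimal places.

P(at least one) = 1 − P(none) = 1 − (1 − 0.09)^6
= 1 − 0.5678693 = 0.4321307

0.43213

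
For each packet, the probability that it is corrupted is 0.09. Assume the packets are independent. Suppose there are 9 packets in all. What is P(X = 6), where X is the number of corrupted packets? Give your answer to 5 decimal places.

0.00003

X ~ Binomial(n=9, p=0.09).
P(X=6) = C(9,6) · p^6 · (1−p)^3
= 84 · 5.3144e-07 · 0.75357 = 0.0000336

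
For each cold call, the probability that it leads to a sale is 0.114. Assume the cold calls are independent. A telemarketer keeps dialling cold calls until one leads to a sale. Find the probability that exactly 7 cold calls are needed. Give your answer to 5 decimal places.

0.05515

Geometric (trials to first success), p = 0.114.
P(Y = 7) = (1−p)^6 · p = 0.48373 · 0.114 = 0.0551451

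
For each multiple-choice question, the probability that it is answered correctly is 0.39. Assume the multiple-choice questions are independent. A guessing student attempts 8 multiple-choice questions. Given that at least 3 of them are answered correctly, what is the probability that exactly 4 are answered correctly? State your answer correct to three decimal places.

X ~ Binomial(8, 0.39). Want P(X=4 | X≥3) = P(X=4) / P(X≥3).
P(X=4) = C(8,4)·0.39^4·0.61^4 = 0.22422
P(X≥3) = 1 − 0.01917 − 0.09805 − 0.21941 = 0.66336
Ratio = 0.22422 / 0.66336 = 0.33801

0.338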